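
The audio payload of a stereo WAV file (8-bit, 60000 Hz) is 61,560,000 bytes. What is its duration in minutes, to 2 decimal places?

8.55 minutes

Byte rate = 60,000 × 1 × 2 = 120,000 bytes/s.
Duration = 61,560,000 / 120,000 = 513 s.
513 s / 60 = 8.55 minutes.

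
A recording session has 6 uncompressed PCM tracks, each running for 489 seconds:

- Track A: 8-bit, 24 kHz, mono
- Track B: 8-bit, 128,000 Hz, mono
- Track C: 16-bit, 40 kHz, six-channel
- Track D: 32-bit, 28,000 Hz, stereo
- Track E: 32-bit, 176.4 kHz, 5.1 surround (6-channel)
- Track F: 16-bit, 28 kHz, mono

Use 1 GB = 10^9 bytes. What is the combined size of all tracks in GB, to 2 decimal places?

Track A: 24,000 × 489 × 1 × 1 = 11,736,000 bytes.
Track B: 128,000 × 489 × 1 × 1 = 62,592,000 bytes.
Track C: 40,000 × 489 × 2 × 6 = 234,720,000 bytes.
Track D: 28,000 × 489 × 4 × 2 = 109,536,000 bytes.
Track E: 176,400 × 489 × 4 × 6 = 2,070,230,400 bytes.
Track F: 28,000 × 489 × 2 × 1 = 27,384,000 bytes.
Total = 2,516,198,400 bytes = 2.52 GB.

2.52 GB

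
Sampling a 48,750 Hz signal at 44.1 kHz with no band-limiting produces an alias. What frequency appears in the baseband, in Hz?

Nyquist = 44,100/2 = 22,050 Hz; 48,750 Hz exceeds it.
Alias = |48,750 − 1×44,100| = |48,750 − 44,100| = 4,650 Hz.

4,650 Hz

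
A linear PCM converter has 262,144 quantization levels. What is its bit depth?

log2(262,144) = 18.

18 bits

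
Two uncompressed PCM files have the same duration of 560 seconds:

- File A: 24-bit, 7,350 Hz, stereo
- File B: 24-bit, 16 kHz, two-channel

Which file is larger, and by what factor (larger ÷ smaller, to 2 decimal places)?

File A: 7,350 × 3 × 2 = 44,100 bytes/s.
File B: 16,000 × 3 × 2 = 96,000 bytes/s.
File B is larger; ratio = 53,760,000 / 24,696,000 = 2.18.

File B, by a factor of 2.18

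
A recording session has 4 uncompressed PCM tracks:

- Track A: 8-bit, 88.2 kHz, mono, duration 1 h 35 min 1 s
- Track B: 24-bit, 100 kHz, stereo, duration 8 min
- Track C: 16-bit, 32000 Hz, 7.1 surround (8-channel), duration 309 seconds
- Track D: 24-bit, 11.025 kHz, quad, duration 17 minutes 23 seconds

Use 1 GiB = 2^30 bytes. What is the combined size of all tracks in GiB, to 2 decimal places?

Track A: 1 h 35 min 1 s = 5,701 s; 88,200 × 5,701 × 1 × 1 = 502,828,200 bytes.
Track B: 8 min = 480 s; 100,000 × 480 × 3 × 2 = 288,000,000 bytes.
Track C: 32,000 × 309 × 2 × 8 = 158,208,000 bytes.
Track D: 17 minutes 23 seconds = 1,043 s; 11,025 × 1,043 × 3 × 4 = 137,988,900 bytes.
Total = 1,087,025,100 bytes = 1.01 GiB.

1.01 GiB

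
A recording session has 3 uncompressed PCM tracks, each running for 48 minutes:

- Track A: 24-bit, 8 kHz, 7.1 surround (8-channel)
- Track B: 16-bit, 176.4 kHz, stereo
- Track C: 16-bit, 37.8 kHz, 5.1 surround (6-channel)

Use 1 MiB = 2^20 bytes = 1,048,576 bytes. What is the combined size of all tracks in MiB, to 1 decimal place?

48 minutes = 2,880 s.
Track A: 8,000 × 2,880 × 3 × 8 = 552,960,000 bytes.
Track B: 176,400 × 2,880 × 2 × 2 = 2,032,128,000 bytes.
Track C: 37,800 × 2,880 × 2 × 6 = 1,306,368,000 bytes.
Total = 3,891,456,000 bytes = 3711.2 MiB.

3711.2 MiB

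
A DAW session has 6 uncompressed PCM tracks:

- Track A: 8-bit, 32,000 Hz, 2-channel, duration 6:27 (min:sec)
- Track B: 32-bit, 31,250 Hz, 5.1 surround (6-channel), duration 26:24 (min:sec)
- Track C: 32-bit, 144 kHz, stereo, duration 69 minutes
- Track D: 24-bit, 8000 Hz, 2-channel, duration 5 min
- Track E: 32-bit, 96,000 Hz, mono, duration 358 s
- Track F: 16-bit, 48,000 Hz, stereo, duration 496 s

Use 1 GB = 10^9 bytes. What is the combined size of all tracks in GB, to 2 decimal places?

6.23 GB

Track A: 6:27 (min:sec) = 387 s; 32,000 × 387 × 1 × 2 = 24,768,000 bytes.
Track B: 26:24 (min:sec) = 1,584 s; 31,250 × 1,584 × 4 × 6 = 1,188,000,000 bytes.
Track C: 69 minutes = 4,140 s; 144,000 × 4,140 × 4 × 2 = 4,769,280,000 bytes.
Track D: 5 min = 300 s; 8,000 × 300 × 3 × 2 = 14,400,000 bytes.
Track E: 96,000 × 358 × 4 × 1 = 137,472,000 bytes.
Track F: 48,000 × 496 × 2 × 2 = 95,232,000 bytes.
Total = 6,229,152,000 bytes = 6.23 GB.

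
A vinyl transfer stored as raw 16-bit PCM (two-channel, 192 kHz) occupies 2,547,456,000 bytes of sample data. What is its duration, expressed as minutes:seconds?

55:17

Byte rate = 192,000 × 2 × 2 = 768,000 bytes/s.
Duration = 2,547,456,000 / 768,000 = 3,317 s.
3,317 s = 55:17.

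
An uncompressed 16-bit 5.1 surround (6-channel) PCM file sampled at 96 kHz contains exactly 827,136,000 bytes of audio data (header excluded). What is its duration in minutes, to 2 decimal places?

11.97 minutes

Byte rate = 96,000 × 2 × 6 = 1,152,000 bytes/s.
Duration = 827,136,000 / 1,152,000 = 718 s.
718 s / 60 = 11.97 minutes.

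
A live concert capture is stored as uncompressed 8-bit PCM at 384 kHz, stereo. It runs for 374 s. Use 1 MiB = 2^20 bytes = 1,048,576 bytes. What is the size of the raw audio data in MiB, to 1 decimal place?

273.9 MiB

Bytes = 384,000 samples/s × 374 s × 1 bytes/sample × 2 ch = 287,232,000 bytes.
287,232,000 / 1,048,576 = 273.9 MiB.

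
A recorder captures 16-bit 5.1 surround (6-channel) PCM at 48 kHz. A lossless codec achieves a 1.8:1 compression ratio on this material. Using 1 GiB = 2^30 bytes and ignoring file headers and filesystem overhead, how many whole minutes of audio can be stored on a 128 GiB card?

Uncompressed byte rate = 48,000 × 2 × 6 = 576,000 bytes/s.
After 1.8:1 compression, effective rate ≈ 320000 bytes/s.
Capacity = 128 × 1,073,741,824 = 137,438,953,472 bytes.
137,438,953,472 / effective rate ≈ 429496.73 s → 7,158 minutes.

7,158 minutes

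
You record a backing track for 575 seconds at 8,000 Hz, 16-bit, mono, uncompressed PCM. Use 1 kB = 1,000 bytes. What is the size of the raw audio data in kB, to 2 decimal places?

Bytes = 8,000 samples/s × 575 s × 2 bytes/sample × 1 ch = 9,200,000 bytes.
9,200,000 / 1,000 = 9200.00 kB.

9200.00 kB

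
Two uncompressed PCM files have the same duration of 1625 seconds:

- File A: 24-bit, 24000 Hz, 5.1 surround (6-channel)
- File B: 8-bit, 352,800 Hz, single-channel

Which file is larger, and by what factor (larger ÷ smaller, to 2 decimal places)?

File A, by a factor of 1.22

File A: 24,000 × 3 × 6 = 432,000 bytes/s.
File B: 352,800 × 1 × 1 = 352,800 bytes/s.
File A is larger; ratio = 702,000,000 / 573,300,000 = 1.22.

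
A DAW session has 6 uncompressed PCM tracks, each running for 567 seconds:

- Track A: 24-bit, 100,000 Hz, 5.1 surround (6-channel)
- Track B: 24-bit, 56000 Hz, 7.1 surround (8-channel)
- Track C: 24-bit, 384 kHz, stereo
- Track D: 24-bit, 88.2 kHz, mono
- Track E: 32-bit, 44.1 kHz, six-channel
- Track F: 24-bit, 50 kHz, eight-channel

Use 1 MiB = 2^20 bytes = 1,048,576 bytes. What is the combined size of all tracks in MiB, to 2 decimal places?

Track A: 100,000 × 567 × 3 × 6 = 1,020,600,000 bytes.
Track B: 56,000 × 567 × 3 × 8 = 762,048,000 bytes.
Track C: 384,000 × 567 × 3 × 2 = 1,306,368,000 bytes.
Track D: 88,200 × 567 × 3 × 1 = 150,028,200 bytes.
Track E: 44,100 × 567 × 4 × 6 = 600,112,800 bytes.
Track F: 50,000 × 567 × 3 × 8 = 680,400,000 bytes.
Total = 4,519,557,000 bytes = 4310.19 MiB.

4310.19 MiB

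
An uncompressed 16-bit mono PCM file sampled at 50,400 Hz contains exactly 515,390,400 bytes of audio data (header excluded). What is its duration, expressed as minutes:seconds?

85:13

Byte rate = 50,400 × 2 × 1 = 100,800 bytes/s.
Duration = 515,390,400 / 100,800 = 5,113 s.
5,113 s = 85:13.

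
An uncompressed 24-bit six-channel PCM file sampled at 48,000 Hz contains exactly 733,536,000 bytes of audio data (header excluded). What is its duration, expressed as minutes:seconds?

Byte rate = 48,000 × 3 × 6 = 864,000 bytes/s.
Duration = 733,536,000 / 864,000 = 849 s.
849 s = 14:09.

14:09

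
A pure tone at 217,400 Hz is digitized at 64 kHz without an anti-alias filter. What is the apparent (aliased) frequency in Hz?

Nyquist = 64,000/2 = 32,000 Hz; 217,400 Hz exceeds it.
Alias = |217,400 − 3×64,000| = |217,400 − 192,000| = 25,400 Hz.

25,400 Hz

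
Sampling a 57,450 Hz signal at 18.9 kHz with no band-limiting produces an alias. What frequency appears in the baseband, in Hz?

Nyquist = 18,900/2 = 9,450 Hz; 57,450 Hz exceeds it.
Alias = |57,450 − 3×18,900| = |57,450 − 56,700| = 750 Hz.

750 Hz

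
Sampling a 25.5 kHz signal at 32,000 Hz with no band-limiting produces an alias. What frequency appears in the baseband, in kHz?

6.5 kHz

Nyquist = 32,000/2 = 16,000 Hz; 25,500 Hz exceeds it.
Alias = |25,500 − 1×32,000| = |25,500 − 32,000| = 6,500 Hz = 6.5 kHz.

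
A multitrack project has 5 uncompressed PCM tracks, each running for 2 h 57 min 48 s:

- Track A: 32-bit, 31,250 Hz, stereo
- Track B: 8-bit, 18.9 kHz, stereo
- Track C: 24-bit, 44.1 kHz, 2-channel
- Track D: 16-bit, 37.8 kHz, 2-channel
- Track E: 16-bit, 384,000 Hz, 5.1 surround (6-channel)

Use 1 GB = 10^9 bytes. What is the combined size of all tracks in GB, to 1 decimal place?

2 h 57 min 48 s = 10,668 s.
Track A: 31,250 × 10,668 × 4 × 2 = 2,667,000,000 bytes.
Track B: 18,900 × 10,668 × 1 × 2 = 403,250,400 bytes.
Track C: 44,100 × 10,668 × 3 × 2 = 2,822,752,800 bytes.
Track D: 37,800 × 10,668 × 2 × 2 = 1,613,001,600 bytes.
Track E: 384,000 × 10,668 × 2 × 6 = 49,158,144,000 bytes.
Total = 56,664,148,800 bytes = 56.7 GB.

56.7 GB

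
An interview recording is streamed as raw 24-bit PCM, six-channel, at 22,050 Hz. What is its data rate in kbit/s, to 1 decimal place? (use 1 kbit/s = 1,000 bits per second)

3175.2 kbit/s

Bit rate = 22,050 × 24 × 6 = 3,175,200 bits/s.
= 3175.2 kbit/s.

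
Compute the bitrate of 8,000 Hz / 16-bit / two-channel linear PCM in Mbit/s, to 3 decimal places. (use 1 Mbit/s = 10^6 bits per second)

Bit rate = 8,000 × 16 × 2 = 256,000 bits/s.
= 0.256 Mbit/s.

0.256 Mbit/s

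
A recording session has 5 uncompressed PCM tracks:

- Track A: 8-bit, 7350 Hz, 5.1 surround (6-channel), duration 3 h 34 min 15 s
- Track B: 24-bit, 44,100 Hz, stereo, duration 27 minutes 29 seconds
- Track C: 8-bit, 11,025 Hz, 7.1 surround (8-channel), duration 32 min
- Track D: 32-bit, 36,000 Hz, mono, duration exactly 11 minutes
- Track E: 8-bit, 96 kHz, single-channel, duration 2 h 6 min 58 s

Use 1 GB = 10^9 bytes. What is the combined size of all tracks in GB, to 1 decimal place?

2.0 GB

Track A: 3 h 34 min 15 s = 12,855 s; 7,350 × 12,855 × 1 × 6 = 566,905,500 bytes.
Track B: 27 minutes 29 seconds = 1,649 s; 44,100 × 1,649 × 3 × 2 = 436,325,400 bytes.
Track C: 32 min = 1,920 s; 11,025 × 1,920 × 1 × 8 = 169,344,000 bytes.
Track D: exactly 11 minutes = 660 s; 36,000 × 660 × 4 × 1 = 95,040,000 bytes.
Track E: 2 h 6 min 58 s = 7,618 s; 96,000 × 7,618 × 1 × 1 = 731,328,000 bytes.
Total = 1,998,942,900 bytes = 2.0 GB.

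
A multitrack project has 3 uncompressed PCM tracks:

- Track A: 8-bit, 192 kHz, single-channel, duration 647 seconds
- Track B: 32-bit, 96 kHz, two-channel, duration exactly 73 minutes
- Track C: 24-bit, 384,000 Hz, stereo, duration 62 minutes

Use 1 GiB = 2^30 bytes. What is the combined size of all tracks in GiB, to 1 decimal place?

Track A: 192,000 × 647 × 1 × 1 = 124,224,000 bytes.
Track B: exactly 73 minutes = 4,380 s; 96,000 × 4,380 × 4 × 2 = 3,363,840,000 bytes.
Track C: 62 minutes = 3,720 s; 384,000 × 3,720 × 3 × 2 = 8,570,880,000 bytes.
Total = 12,058,944,000 bytes = 11.2 GiB.

11.2 GiB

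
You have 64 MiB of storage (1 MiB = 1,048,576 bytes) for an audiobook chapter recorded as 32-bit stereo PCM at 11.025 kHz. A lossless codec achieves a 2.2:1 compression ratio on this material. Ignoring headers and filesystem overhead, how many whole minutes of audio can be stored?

27 minutes

Uncompressed byte rate = 11,025 × 4 × 2 = 88,200 bytes/s.
After 2.2:1 compression, effective rate ≈ 40090.91 bytes/s.
Capacity = 64 × 1,048,576 = 67,108,864 bytes.
67,108,864 / effective rate ≈ 1673.92 s → 27 minutes.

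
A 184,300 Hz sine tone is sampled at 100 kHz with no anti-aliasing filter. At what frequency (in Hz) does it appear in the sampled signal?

15,700 Hz

Nyquist = 100,000/2 = 50,000 Hz; 184,300 Hz exceeds it.
Alias = |184,300 − 2×100,000| = |184,300 − 200,000| = 15,700 Hz.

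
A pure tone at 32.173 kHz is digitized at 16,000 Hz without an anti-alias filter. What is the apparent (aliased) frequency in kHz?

Nyquist = 16,000/2 = 8,000 Hz; 32,173 Hz exceeds it.
Alias = |32,173 − 2×16,000| = |32,173 − 32,000| = 173 Hz = 0.173 kHz.

0.173 kHz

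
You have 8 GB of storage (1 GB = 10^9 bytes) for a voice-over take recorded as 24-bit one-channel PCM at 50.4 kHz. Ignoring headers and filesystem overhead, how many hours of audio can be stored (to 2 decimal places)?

14.70 hours

Uncompressed byte rate = 50,400 × 3 × 1 = 151,200 bytes/s.
Capacity = 8 × 1,000,000,000 = 8,000,000,000 bytes.
8,000,000,000 / 151,200 ≈ 52910.05 s → 14.70 hours.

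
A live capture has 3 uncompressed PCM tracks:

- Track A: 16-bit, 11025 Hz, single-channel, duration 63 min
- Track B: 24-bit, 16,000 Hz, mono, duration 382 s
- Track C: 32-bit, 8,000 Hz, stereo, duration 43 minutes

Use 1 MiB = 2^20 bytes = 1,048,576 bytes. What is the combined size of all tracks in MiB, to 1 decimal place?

254.4 MiB

Track A: 63 min = 3,780 s; 11,025 × 3,780 × 2 × 1 = 83,349,000 bytes.
Track B: 16,000 × 382 × 3 × 1 = 18,336,000 bytes.
Track C: 43 minutes = 2,580 s; 8,000 × 2,580 × 4 × 2 = 165,120,000 bytes.
Total = 266,805,000 bytes = 254.4 MiB.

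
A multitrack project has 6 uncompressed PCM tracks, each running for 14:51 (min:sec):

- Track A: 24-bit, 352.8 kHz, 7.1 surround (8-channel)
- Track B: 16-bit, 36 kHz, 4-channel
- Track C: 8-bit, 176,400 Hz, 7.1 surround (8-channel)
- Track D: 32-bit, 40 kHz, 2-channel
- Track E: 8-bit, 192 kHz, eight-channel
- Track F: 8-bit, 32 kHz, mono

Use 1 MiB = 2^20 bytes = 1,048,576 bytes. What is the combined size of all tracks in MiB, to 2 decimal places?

14:51 (min:sec) = 891 s.
Track A: 352,800 × 891 × 3 × 8 = 7,544,275,200 bytes.
Track B: 36,000 × 891 × 2 × 4 = 256,608,000 bytes.
Track C: 176,400 × 891 × 1 × 8 = 1,257,379,200 bytes.
Track D: 40,000 × 891 × 4 × 2 = 285,120,000 bytes.
Track E: 192,000 × 891 × 1 × 8 = 1,368,576,000 bytes.
Track F: 32,000 × 891 × 1 × 1 = 28,512,000 bytes.
Total = 10,740,470,400 bytes = 10242.91 MiB.

10242.91 MiB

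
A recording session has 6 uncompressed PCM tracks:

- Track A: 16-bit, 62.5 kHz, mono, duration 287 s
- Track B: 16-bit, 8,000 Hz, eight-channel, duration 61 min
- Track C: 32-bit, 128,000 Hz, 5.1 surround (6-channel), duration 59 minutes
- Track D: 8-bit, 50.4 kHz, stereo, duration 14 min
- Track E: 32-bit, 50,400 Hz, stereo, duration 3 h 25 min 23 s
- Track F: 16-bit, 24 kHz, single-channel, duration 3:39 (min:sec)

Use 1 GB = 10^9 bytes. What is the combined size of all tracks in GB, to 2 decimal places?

Track A: 62,500 × 287 × 2 × 1 = 35,875,000 bytes.
Track B: 61 min = 3,660 s; 8,000 × 3,660 × 2 × 8 = 468,480,000 bytes.
Track C: 59 minutes = 3,540 s; 128,000 × 3,540 × 4 × 6 = 10,874,880,000 bytes.
Track D: 14 min = 840 s; 50,400 × 840 × 1 × 2 = 84,672,000 bytes.
Track E: 3 h 25 min 23 s = 12,323 s; 50,400 × 12,323 × 4 × 2 = 4,968,633,600 bytes.
Track F: 3:39 (min:sec) = 219 s; 24,000 × 219 × 2 × 1 = 10,512,000 bytes.
Total = 16,443,052,600 bytes = 16.44 GB.

16.44 GB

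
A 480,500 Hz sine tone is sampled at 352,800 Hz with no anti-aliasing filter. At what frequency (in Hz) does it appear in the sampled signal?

127,700 Hz

Nyquist = 352,800/2 = 176,400 Hz; 480,500 Hz exceeds it.
Alias = |480,500 − 1×352,800| = |480,500 − 352,800| = 127,700 Hz.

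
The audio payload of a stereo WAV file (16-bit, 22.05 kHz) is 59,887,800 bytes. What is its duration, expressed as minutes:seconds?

11:19

Byte rate = 22,050 × 2 × 2 = 88,200 bytes/s.
Duration = 59,887,800 / 88,200 = 679 s.
679 s = 11:19.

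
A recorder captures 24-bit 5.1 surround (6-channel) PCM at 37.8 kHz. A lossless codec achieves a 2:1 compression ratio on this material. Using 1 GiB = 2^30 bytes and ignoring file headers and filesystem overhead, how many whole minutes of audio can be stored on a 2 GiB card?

105 minutes

Uncompressed byte rate = 37,800 × 3 × 6 = 680,400 bytes/s.
After 2:1 compression, effective rate ≈ 340200 bytes/s.
Capacity = 2 × 1,073,741,824 = 2,147,483,648 bytes.
2,147,483,648 / effective rate ≈ 6312.42 s → 105 minutes.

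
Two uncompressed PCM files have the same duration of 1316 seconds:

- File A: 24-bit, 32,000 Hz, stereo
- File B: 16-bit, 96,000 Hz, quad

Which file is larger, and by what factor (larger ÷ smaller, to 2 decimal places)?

File B, by a factor of 4.00

File A: 32,000 × 3 × 2 = 192,000 bytes/s.
File B: 96,000 × 2 × 4 = 768,000 bytes/s.
File B is larger; ratio = 1,010,688,000 / 252,672,000 = 4.00.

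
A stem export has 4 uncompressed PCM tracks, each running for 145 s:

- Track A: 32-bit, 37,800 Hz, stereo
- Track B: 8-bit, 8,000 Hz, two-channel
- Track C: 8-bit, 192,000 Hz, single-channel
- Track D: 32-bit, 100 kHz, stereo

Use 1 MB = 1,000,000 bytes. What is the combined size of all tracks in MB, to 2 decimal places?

Track A: 37,800 × 145 × 4 × 2 = 43,848,000 bytes.
Track B: 8,000 × 145 × 1 × 2 = 2,320,000 bytes.
Track C: 192,000 × 145 × 1 × 1 = 27,840,000 bytes.
Track D: 100,000 × 145 × 4 × 2 = 116,000,000 bytes.
Total = 190,008,000 bytes = 190.01 MB.

190.01 MB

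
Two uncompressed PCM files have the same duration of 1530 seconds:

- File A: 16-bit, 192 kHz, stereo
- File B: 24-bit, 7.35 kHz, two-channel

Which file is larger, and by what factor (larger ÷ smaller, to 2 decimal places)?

File A: 192,000 × 2 × 2 = 768,000 bytes/s.
File B: 7,350 × 3 × 2 = 44,100 bytes/s.
File A is larger; ratio = 1,175,040,000 / 67,473,000 = 17.41.

File A, by a factor of 17.41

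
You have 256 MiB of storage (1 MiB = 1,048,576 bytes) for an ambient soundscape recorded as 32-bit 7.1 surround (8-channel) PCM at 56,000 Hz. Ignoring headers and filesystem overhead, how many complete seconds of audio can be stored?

149 seconds

Uncompressed byte rate = 56,000 × 4 × 8 = 1,792,000 bytes/s.
Capacity = 256 × 1,048,576 = 268,435,456 bytes.
268,435,456 / 1,792,000 ≈ 149.8 s → 149 seconds.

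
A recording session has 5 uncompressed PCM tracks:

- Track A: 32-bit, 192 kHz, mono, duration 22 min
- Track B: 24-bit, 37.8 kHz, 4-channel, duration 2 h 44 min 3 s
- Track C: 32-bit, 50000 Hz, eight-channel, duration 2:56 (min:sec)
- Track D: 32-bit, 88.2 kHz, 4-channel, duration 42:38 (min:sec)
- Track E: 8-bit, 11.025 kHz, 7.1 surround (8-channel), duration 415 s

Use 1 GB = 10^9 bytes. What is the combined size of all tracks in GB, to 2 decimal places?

Track A: 22 min = 1,320 s; 192,000 × 1,320 × 4 × 1 = 1,013,760,000 bytes.
Track B: 2 h 44 min 3 s = 9,843 s; 37,800 × 9,843 × 3 × 4 = 4,464,784,800 bytes.
Track C: 2:56 (min:sec) = 176 s; 50,000 × 176 × 4 × 8 = 281,600,000 bytes.
Track D: 42:38 (min:sec) = 2,558 s; 88,200 × 2,558 × 4 × 4 = 3,609,849,600 bytes.
Track E: 11,025 × 415 × 1 × 8 = 36,603,000 bytes.
Total = 9,406,597,400 bytes = 9.41 GB.

9.41 GB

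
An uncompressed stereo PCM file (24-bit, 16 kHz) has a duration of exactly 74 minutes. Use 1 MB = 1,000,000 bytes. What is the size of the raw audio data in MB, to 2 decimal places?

Duration = exactly 74 minutes = 4,440 s.
Bytes = 16,000 samples/s × 4,440 s × 3 bytes/sample × 2 ch = 426,240,000 bytes.
426,240,000 / 1,000,000 = 426.24 MB.

426.24 MB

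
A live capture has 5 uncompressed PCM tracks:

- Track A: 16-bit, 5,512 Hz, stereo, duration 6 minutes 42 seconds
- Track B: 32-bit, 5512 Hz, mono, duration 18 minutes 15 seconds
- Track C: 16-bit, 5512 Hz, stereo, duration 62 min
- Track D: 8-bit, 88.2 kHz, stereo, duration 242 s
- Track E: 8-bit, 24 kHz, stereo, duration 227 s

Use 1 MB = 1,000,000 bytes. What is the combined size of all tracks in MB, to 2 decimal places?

Track A: 6 minutes 42 seconds = 402 s; 5,512 × 402 × 2 × 2 = 8,863,296 bytes.
Track B: 18 minutes 15 seconds = 1,095 s; 5,512 × 1,095 × 4 × 1 = 24,142,560 bytes.
Track C: 62 min = 3,720 s; 5,512 × 3,720 × 2 × 2 = 82,018,560 bytes.
Track D: 88,200 × 242 × 1 × 2 = 42,688,800 bytes.
Track E: 24,000 × 227 × 1 × 2 = 10,896,000 bytes.
Total = 168,609,216 bytes = 168.61 MB.

168.61 MB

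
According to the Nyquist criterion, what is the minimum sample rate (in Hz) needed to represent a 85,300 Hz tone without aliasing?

Minimum sample rate = 2 × 85,300 Hz = 170,600 Hz.

170,600 Hz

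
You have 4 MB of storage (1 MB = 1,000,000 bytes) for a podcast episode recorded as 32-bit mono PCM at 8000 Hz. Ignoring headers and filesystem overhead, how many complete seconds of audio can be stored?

125 seconds

Uncompressed byte rate = 8,000 × 4 × 1 = 32,000 bytes/s.
Capacity = 4 × 1,000,000 = 4,000,000 bytes.
4,000,000 / 32,000 ≈ 125 s → 125 seconds.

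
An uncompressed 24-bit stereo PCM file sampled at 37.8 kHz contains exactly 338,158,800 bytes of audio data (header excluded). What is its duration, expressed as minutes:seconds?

Byte rate = 37,800 × 3 × 2 = 226,800 bytes/s.
Duration = 338,158,800 / 226,800 = 1,491 s.
1,491 s = 24:51.

24:51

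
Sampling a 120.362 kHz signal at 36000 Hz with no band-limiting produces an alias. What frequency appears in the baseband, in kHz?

12.362 kHz

Nyquist = 36,000/2 = 18,000 Hz; 120,362 Hz exceeds it.
Alias = |120,362 − 3×36,000| = |120,362 − 108,000| = 12,362 Hz = 12.362 kHz.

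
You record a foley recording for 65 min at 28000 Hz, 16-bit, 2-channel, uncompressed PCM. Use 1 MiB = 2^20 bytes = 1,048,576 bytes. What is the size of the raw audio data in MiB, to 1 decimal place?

416.6 MiB

Duration = 65 min = 3,900 s.
Bytes = 28,000 samples/s × 3,900 s × 2 bytes/sample × 2 ch = 436,800,000 bytes.
436,800,000 / 1,048,576 = 416.6 MiB.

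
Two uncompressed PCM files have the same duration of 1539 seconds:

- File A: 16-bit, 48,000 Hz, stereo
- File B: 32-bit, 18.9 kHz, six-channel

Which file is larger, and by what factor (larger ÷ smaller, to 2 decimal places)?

File A: 48,000 × 2 × 2 = 192,000 bytes/s.
File B: 18,900 × 4 × 6 = 453,600 bytes/s.
File B is larger; ratio = 698,090,400 / 295,488,000 = 2.36.

File B, by a factor of 2.36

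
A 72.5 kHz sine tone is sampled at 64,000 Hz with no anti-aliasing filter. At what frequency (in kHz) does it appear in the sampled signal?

8.5 kHz

Nyquist = 64,000/2 = 32,000 Hz; 72,500 Hz exceeds it.
Alias = |72,500 − 1×64,000| = |72,500 − 64,000| = 8,500 Hz = 8.5 kHz.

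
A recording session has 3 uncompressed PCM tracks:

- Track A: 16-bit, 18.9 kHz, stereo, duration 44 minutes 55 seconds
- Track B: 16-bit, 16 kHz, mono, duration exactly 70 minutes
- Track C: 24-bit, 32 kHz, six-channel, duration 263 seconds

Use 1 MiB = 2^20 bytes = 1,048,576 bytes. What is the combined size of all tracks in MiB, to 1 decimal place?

466.9 MiB

Track A: 44 minutes 55 seconds = 2,695 s; 18,900 × 2,695 × 2 × 2 = 203,742,000 bytes.
Track B: exactly 70 minutes = 4,200 s; 16,000 × 4,200 × 2 × 1 = 134,400,000 bytes.
Track C: 32,000 × 263 × 3 × 6 = 151,488,000 bytes.
Total = 489,630,000 bytes = 466.9 MiB.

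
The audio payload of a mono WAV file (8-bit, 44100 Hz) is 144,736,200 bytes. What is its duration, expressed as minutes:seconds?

54:42

Byte rate = 44,100 × 1 × 1 = 44,100 bytes/s.
Duration = 144,736,200 / 44,100 = 3,282 s.
3,282 s = 54:42.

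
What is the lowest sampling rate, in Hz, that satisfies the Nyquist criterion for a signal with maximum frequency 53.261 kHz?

Minimum sample rate = 2 × 53,261 Hz = 106,522 Hz.

106,522 Hz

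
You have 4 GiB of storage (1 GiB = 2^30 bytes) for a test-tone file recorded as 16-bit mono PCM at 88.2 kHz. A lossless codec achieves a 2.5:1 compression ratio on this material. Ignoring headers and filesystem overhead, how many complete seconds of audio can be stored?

Uncompressed byte rate = 88,200 × 2 × 1 = 176,400 bytes/s.
After 2.5:1 compression, effective rate ≈ 70560 bytes/s.
Capacity = 4 × 1,073,741,824 = 4,294,967,296 bytes.
4,294,967,296 / effective rate ≈ 60869.72 s → 60,869 seconds.

60,869 seconds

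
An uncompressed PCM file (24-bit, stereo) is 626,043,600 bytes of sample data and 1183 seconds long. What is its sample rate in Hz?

Bytes = sample_rate × seconds × bytes_per_sample × channels.
sample_rate = 626,043,600 / (1,183 × 3 × 2) = 626,043,600 / 7,098 = 88,200 Hz.

88,200 Hz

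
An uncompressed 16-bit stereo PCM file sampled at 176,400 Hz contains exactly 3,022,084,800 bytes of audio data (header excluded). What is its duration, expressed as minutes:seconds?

Byte rate = 176,400 × 2 × 2 = 705,600 bytes/s.
Duration = 3,022,084,800 / 705,600 = 4,283 s.
4,283 s = 71:23.

71:23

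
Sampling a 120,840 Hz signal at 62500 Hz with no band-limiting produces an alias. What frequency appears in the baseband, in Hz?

Nyquist = 62,500/2 = 31,250 Hz; 120,840 Hz exceeds it.
Alias = |120,840 − 2×62,500| = |120,840 − 125,000| = 4,160 Hz.

4,160 Hz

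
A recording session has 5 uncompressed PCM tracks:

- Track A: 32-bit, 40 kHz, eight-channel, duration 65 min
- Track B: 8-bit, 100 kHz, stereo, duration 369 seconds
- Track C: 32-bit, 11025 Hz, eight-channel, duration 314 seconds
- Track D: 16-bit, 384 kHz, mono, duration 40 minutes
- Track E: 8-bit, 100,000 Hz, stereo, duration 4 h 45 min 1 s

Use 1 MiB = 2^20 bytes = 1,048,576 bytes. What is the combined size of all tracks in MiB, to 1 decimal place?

Track A: 65 min = 3,900 s; 40,000 × 3,900 × 4 × 8 = 4,992,000,000 bytes.
Track B: 100,000 × 369 × 1 × 2 = 73,800,000 bytes.
Track C: 11,025 × 314 × 4 × 8 = 110,779,200 bytes.
Track D: 40 minutes = 2,400 s; 384,000 × 2,400 × 2 × 1 = 1,843,200,000 bytes.
Track E: 4 h 45 min 1 s = 17,101 s; 100,000 × 17,101 × 1 × 2 = 3,420,200,000 bytes.
Total = 10,439,979,200 bytes = 9956.3 MiB.

9956.3 MiB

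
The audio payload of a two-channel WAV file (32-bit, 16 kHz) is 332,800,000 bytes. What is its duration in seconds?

Byte rate = 16,000 × 4 × 2 = 128,000 bytes/s.
Duration = 332,800,000 / 128,000 = 2,600 s.

2,600 seconds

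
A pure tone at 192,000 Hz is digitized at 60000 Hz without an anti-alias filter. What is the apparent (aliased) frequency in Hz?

Nyquist = 60,000/2 = 30,000 Hz; 192,000 Hz exceeds it.
Alias = |192,000 − 3×60,000| = |192,000 − 180,000| = 12,000 Hz.

12,000 Hz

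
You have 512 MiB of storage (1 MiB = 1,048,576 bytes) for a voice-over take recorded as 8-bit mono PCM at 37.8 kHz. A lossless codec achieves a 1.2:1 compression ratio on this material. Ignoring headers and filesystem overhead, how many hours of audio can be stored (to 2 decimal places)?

Uncompressed byte rate = 37,800 × 1 × 1 = 37,800 bytes/s.
After 1.2:1 compression, effective rate ≈ 31500 bytes/s.
Capacity = 512 × 1,048,576 = 536,870,912 bytes.
536,870,912 / effective rate ≈ 17043.52 s → 4.73 hours.

4.73 hours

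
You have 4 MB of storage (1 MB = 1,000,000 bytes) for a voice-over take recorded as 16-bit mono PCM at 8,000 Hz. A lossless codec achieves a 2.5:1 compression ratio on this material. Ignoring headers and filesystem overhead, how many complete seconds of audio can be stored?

625 seconds

Uncompressed byte rate = 8,000 × 2 × 1 = 16,000 bytes/s.
After 2.5:1 compression, effective rate ≈ 6400 bytes/s.
Capacity = 4 × 1,000,000 = 4,000,000 bytes.
4,000,000 / effective rate ≈ 625 s → 625 seconds.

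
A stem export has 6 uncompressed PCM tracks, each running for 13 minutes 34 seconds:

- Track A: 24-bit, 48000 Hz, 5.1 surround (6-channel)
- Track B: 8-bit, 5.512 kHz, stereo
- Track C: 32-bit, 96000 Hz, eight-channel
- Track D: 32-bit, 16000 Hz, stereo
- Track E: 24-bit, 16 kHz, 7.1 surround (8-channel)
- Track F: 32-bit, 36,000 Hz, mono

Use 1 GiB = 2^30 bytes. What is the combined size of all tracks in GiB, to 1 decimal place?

13 minutes 34 seconds = 814 s.
Track A: 48,000 × 814 × 3 × 6 = 703,296,000 bytes.
Track B: 5,512 × 814 × 1 × 2 = 8,973,536 bytes.
Track C: 96,000 × 814 × 4 × 8 = 2,500,608,000 bytes.
Track D: 16,000 × 814 × 4 × 2 = 104,192,000 bytes.
Track E: 16,000 × 814 × 3 × 8 = 312,576,000 bytes.
Track F: 36,000 × 814 × 4 × 1 = 117,216,000 bytes.
Total = 3,746,861,536 bytes = 3.5 GiB.

3.5 GiB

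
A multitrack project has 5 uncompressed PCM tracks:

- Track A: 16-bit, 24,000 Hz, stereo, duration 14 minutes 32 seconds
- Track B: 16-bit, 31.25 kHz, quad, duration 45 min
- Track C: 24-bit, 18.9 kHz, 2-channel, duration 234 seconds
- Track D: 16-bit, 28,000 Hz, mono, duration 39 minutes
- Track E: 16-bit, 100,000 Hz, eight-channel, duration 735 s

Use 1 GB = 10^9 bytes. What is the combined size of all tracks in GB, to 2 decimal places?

Track A: 14 minutes 32 seconds = 872 s; 24,000 × 872 × 2 × 2 = 83,712,000 bytes.
Track B: 45 min = 2,700 s; 31,250 × 2,700 × 2 × 4 = 675,000,000 bytes.
Track C: 18,900 × 234 × 3 × 2 = 26,535,600 bytes.
Track D: 39 minutes = 2,340 s; 28,000 × 2,340 × 2 × 1 = 131,040,000 bytes.
Track E: 100,000 × 735 × 2 × 8 = 1,176,000,000 bytes.
Total = 2,092,287,600 bytes = 2.09 GB.

2.09 GB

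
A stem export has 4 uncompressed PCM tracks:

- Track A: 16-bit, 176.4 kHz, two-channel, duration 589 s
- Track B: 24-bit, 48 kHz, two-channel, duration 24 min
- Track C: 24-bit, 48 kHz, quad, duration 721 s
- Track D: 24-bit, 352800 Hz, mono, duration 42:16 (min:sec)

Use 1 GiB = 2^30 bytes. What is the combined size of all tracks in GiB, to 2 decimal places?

3.66 GiB

Track A: 176,400 × 589 × 2 × 2 = 415,598,400 bytes.
Track B: 24 min = 1,440 s; 48,000 × 1,440 × 3 × 2 = 414,720,000 bytes.
Track C: 48,000 × 721 × 3 × 4 = 415,296,000 bytes.
Track D: 42:16 (min:sec) = 2,536 s; 352,800 × 2,536 × 3 × 1 = 2,684,102,400 bytes.
Total = 3,929,716,800 bytes = 3.66 GiB.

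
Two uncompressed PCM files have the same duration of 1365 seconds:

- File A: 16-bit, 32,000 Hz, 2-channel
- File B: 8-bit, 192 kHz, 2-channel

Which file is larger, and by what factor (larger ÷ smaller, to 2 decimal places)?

File B, by a factor of 3.00

File A: 32,000 × 2 × 2 = 128,000 bytes/s.
File B: 192,000 × 1 × 2 = 384,000 bytes/s.
File B is larger; ratio = 524,160,000 / 174,720,000 = 3.00.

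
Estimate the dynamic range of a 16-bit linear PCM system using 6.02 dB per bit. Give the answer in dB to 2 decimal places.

96.32 dB

16 × 6.02 = 96.32 dB.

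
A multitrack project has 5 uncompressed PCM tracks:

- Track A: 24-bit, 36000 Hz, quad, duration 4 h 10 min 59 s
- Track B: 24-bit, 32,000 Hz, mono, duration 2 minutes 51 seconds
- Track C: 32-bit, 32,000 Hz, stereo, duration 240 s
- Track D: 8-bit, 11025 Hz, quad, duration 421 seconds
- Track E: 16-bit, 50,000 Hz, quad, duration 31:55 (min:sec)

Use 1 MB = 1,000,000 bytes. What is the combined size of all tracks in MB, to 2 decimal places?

Track A: 4 h 10 min 59 s = 15,059 s; 36,000 × 15,059 × 3 × 4 = 6,505,488,000 bytes.
Track B: 2 minutes 51 seconds = 171 s; 32,000 × 171 × 3 × 1 = 16,416,000 bytes.
Track C: 32,000 × 240 × 4 × 2 = 61,440,000 bytes.
Track D: 11,025 × 421 × 1 × 4 = 18,566,100 bytes.
Track E: 31:55 (min:sec) = 1,915 s; 50,000 × 1,915 × 2 × 4 = 766,000,000 bytes.
Total = 7,367,910,100 bytes = 7367.91 MB.

7367.91 MB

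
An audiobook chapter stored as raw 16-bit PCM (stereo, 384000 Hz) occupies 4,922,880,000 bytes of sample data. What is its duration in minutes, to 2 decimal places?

Byte rate = 384,000 × 2 × 2 = 1,536,000 bytes/s.
Duration = 4,922,880,000 / 1,536,000 = 3,205 s.
3,205 s / 60 = 53.42 minutes.

53.42 minutes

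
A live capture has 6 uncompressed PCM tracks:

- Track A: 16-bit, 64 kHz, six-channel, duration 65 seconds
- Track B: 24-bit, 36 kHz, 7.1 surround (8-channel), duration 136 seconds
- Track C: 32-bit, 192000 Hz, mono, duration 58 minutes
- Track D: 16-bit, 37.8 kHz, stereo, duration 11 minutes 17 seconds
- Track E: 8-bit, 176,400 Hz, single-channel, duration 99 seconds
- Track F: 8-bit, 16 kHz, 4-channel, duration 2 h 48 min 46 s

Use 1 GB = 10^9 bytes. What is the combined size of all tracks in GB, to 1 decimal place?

Track A: 64,000 × 65 × 2 × 6 = 49,920,000 bytes.
Track B: 36,000 × 136 × 3 × 8 = 117,504,000 bytes.
Track C: 58 minutes = 3,480 s; 192,000 × 3,480 × 4 × 1 = 2,672,640,000 bytes.
Track D: 11 minutes 17 seconds = 677 s; 37,800 × 677 × 2 × 2 = 102,362,400 bytes.
Track E: 176,400 × 99 × 1 × 1 = 17,463,600 bytes.
Track F: 2 h 48 min 46 s = 10,126 s; 16,000 × 10,126 × 1 × 4 = 648,064,000 bytes.
Total = 3,607,954,000 bytes = 3.6 GB.

3.6 GB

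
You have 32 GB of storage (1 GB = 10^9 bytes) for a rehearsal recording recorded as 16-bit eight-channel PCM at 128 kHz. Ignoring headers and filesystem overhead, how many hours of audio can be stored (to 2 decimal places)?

Uncompressed byte rate = 128,000 × 2 × 8 = 2,048,000 bytes/s.
Capacity = 32 × 1,000,000,000 = 32,000,000,000 bytes.
32,000,000,000 / 2,048,000 ≈ 15625 s → 4.34 hours.

4.34 hours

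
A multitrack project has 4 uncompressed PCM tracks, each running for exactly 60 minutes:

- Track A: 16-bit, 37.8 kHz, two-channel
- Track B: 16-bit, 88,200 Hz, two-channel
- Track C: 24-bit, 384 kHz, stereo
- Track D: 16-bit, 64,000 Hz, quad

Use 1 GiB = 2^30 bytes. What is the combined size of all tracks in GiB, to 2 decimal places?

exactly 60 minutes = 3,600 s.
Track A: 37,800 × 3,600 × 2 × 2 = 544,320,000 bytes.
Track B: 88,200 × 3,600 × 2 × 2 = 1,270,080,000 bytes.
Track C: 384,000 × 3,600 × 3 × 2 = 8,294,400,000 bytes.
Track D: 64,000 × 3,600 × 2 × 4 = 1,843,200,000 bytes.
Total = 11,952,000,000 bytes = 11.13 GiB.

11.13 GiB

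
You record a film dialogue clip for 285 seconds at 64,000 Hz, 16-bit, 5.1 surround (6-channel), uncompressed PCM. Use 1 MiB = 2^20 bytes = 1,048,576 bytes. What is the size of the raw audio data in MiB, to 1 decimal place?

208.7 MiB

Bytes = 64,000 samples/s × 285 s × 2 bytes/sample × 6 ch = 218,880,000 bytes.
218,880,000 / 1,048,576 = 208.7 MiB.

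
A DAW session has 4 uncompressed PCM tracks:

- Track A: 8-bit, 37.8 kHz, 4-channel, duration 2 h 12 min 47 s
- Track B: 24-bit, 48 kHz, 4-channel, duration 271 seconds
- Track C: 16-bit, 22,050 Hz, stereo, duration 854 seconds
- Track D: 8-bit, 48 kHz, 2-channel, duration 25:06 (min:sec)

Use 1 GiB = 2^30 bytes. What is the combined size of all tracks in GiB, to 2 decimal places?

Track A: 2 h 12 min 47 s = 7,967 s; 37,800 × 7,967 × 1 × 4 = 1,204,610,400 bytes.
Track B: 48,000 × 271 × 3 × 4 = 156,096,000 bytes.
Track C: 22,050 × 854 × 2 × 2 = 75,322,800 bytes.
Track D: 25:06 (min:sec) = 1,506 s; 48,000 × 1,506 × 1 × 2 = 144,576,000 bytes.
Total = 1,580,605,200 bytes = 1.47 GiB.

1.47 GiB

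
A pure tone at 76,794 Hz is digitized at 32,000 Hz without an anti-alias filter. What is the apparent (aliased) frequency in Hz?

12,794 Hz

Nyquist = 32,000/2 = 16,000 Hz; 76,794 Hz exceeds it.
Alias = |76,794 − 2×32,000| = |76,794 − 64,000| = 12,794 Hz.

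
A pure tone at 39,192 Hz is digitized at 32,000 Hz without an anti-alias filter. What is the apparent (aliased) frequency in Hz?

Nyquist = 32,000/2 = 16,000 Hz; 39,192 Hz exceeds it.
Alias = |39,192 − 1×32,000| = |39,192 − 32,000| = 7,192 Hz.

7,192 Hz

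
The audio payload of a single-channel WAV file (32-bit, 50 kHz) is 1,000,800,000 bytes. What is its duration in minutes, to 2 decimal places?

Byte rate = 50,000 × 4 × 1 = 200,000 bytes/s.
Duration = 1,000,800,000 / 200,000 = 5,004 s.
5,004 s / 60 = 83.40 minutes.

83.40 minutes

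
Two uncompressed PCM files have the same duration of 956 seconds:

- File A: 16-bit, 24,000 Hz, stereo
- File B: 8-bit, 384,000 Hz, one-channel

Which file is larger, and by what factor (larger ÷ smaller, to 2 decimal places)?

File A: 24,000 × 2 × 2 = 96,000 bytes/s.
File B: 384,000 × 1 × 1 = 384,000 bytes/s.
File B is larger; ratio = 367,104,000 / 91,776,000 = 4.00.

File B, by a factor of 4.00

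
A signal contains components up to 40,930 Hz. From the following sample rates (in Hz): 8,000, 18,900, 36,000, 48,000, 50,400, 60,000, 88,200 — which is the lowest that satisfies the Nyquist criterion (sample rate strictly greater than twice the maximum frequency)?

88,200 Hz

Need sample rate > 2 × 40,930 = 81,860 Hz.
Lowest listed rate above 81,860 Hz is 88,200 Hz.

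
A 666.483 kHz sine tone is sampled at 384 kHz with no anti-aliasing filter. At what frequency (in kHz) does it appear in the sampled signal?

101.517 kHz

Nyquist = 384,000/2 = 192,000 Hz; 666,483 Hz exceeds it.
Alias = |666,483 − 2×384,000| = |666,483 − 768,000| = 101,517 Hz = 101.517 kHz.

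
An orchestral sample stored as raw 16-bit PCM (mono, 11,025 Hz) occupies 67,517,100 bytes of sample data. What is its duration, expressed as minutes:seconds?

51:02

Byte rate = 11,025 × 2 × 1 = 22,050 bytes/s.
Duration = 67,517,100 / 22,050 = 3,062 s.
3,062 s = 51:02.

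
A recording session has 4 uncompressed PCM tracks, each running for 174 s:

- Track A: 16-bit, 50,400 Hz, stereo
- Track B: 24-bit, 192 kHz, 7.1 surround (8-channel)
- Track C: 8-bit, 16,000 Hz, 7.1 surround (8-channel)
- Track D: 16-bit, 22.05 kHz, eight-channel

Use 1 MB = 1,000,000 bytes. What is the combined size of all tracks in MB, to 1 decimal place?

920.5 MB

Track A: 50,400 × 174 × 2 × 2 = 35,078,400 bytes.
Track B: 192,000 × 174 × 3 × 8 = 801,792,000 bytes.
Track C: 16,000 × 174 × 1 × 8 = 22,272,000 bytes.
Track D: 22,050 × 174 × 2 × 8 = 61,387,200 bytes.
Total = 920,529,600 bytes = 920.5 MB.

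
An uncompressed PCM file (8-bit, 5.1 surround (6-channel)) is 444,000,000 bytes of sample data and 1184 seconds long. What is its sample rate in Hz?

Bytes = sample_rate × seconds × bytes_per_sample × channels.
sample_rate = 444,000,000 / (1,184 × 1 × 6) = 444,000,000 / 7,104 = 62,500 Hz.

62,500 Hz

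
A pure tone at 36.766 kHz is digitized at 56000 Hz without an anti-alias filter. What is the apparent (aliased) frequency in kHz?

Nyquist = 56,000/2 = 28,000 Hz; 36,766 Hz exceeds it.
Alias = |36,766 − 1×56,000| = |36,766 − 56,000| = 19,234 Hz = 19.234 kHz.

19.234 kHz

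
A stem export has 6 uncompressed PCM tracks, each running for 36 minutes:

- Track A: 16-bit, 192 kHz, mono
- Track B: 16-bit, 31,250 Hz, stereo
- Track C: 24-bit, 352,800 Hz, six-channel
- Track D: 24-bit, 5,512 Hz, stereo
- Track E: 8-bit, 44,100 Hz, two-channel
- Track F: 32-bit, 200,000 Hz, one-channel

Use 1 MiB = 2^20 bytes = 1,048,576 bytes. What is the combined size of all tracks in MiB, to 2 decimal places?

16027.69 MiB

36 minutes = 2,160 s.
Track A: 192,000 × 2,160 × 2 × 1 = 829,440,000 bytes.
Track B: 31,250 × 2,160 × 2 × 2 = 270,000,000 bytes.
Track C: 352,800 × 2,160 × 3 × 6 = 13,716,864,000 bytes.
Track D: 5,512 × 2,160 × 3 × 2 = 71,435,520 bytes.
Track E: 44,100 × 2,160 × 1 × 2 = 190,512,000 bytes.
Track F: 200,000 × 2,160 × 4 × 1 = 1,728,000,000 bytes.
Total = 16,806,251,520 bytes = 16027.69 MiB.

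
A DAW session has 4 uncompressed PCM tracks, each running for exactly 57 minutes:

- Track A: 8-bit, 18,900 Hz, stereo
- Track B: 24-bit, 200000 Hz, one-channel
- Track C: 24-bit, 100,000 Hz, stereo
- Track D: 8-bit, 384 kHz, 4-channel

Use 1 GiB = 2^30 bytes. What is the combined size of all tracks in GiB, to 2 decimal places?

exactly 57 minutes = 3,420 s.
Track A: 18,900 × 3,420 × 1 × 2 = 129,276,000 bytes.
Track B: 200,000 × 3,420 × 3 × 1 = 2,052,000,000 bytes.
Track C: 100,000 × 3,420 × 3 × 2 = 2,052,000,000 bytes.
Track D: 384,000 × 3,420 × 1 × 4 = 5,253,120,000 bytes.
Total = 9,486,396,000 bytes = 8.83 GiB.

8.83 GiB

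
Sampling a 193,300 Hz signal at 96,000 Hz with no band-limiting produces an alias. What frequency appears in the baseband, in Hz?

1,300 Hz

Nyquist = 96,000/2 = 48,000 Hz; 193,300 Hz exceeds it.
Alias = |193,300 − 2×96,000| = |193,300 − 192,000| = 1,300 Hz.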